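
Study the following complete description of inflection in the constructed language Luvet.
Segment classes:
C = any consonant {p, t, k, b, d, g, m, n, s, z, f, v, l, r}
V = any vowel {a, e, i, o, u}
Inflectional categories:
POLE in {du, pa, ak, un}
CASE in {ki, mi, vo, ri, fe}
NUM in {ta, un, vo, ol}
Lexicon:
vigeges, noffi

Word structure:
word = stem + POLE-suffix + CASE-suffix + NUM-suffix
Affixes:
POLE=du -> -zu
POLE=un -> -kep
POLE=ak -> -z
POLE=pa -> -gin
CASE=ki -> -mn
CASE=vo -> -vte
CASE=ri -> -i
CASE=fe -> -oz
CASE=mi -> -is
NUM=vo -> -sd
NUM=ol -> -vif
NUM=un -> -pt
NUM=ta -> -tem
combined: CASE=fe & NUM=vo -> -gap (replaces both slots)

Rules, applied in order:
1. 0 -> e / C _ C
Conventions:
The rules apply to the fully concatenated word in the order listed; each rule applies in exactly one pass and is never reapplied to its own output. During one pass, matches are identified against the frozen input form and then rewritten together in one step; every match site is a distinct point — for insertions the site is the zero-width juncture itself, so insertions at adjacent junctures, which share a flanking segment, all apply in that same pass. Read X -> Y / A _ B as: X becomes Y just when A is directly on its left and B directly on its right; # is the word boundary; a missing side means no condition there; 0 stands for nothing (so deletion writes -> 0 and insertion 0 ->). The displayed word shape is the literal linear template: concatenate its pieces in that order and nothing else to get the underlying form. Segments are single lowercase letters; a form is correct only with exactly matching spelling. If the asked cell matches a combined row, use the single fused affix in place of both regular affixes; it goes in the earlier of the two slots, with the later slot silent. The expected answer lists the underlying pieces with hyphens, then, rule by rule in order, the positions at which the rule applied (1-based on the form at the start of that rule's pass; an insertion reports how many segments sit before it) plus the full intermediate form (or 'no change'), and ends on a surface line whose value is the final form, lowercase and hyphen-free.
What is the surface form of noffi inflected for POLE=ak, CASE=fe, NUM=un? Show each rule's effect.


underlying: noffi-z-oz-pt
1. 0 -> e / C _ C: inserts after position(s) 3, 8, 9: nofefizozepet
surface: nofefizozepet


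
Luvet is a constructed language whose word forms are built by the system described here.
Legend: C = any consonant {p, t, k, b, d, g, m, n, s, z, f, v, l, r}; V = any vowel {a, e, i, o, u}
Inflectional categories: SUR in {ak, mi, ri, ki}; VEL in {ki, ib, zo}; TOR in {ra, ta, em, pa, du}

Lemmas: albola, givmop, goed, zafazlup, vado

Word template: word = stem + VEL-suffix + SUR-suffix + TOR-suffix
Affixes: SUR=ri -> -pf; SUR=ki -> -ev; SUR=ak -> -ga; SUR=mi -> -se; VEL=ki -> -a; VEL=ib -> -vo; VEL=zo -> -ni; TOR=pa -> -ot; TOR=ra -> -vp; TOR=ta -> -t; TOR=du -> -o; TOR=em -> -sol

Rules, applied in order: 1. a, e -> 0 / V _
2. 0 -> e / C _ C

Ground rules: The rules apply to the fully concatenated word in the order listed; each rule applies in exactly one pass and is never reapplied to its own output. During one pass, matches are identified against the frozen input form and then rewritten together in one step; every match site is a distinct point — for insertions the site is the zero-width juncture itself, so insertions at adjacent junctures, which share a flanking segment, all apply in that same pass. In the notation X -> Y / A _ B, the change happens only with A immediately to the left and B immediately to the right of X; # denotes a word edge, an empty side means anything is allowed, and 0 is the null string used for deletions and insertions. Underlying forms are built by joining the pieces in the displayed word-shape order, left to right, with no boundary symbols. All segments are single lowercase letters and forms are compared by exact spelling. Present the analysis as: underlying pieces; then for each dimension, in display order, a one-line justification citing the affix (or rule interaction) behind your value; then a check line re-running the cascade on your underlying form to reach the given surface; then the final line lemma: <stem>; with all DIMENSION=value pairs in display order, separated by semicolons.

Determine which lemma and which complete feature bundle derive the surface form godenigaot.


underlying: goed-ni-ga-ot
SUR=ak - signalled by the affix -ga
VEL=zo - signalled by the affix -ni
TOR=pa - signalled by the affix -ot
check: goednigaot -> godnigaot -> godenigaot
lemma: goed; SUR=ak; VEL=zo; TOR=pa


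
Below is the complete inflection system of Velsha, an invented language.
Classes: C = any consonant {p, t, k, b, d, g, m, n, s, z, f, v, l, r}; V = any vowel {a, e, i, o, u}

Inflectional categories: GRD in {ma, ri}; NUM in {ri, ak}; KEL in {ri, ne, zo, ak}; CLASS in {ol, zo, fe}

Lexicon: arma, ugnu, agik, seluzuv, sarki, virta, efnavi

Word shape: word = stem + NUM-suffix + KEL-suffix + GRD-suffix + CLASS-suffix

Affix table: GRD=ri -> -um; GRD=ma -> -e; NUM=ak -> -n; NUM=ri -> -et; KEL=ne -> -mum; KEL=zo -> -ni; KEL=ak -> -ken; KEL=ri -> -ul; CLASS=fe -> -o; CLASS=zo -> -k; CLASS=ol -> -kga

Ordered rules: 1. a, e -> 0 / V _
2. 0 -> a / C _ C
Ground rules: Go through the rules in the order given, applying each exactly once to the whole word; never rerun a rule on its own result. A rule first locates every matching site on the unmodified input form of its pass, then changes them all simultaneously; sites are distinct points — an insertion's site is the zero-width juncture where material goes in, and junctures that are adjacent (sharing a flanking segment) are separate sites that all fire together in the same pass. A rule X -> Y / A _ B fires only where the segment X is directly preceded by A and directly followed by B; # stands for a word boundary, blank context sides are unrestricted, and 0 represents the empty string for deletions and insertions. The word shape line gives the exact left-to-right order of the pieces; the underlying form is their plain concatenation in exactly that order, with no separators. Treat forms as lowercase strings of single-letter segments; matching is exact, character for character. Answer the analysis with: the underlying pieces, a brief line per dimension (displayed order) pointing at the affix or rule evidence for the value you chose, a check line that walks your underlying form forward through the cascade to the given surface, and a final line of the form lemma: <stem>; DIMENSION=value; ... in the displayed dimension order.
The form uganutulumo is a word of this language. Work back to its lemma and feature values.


underlying: ugnu-et-ul-um-o
GRD=ri - signalled by the affix -um
NUM=ri - signalled by the affix -et
KEL=ri - signalled by the affix -ul
CLASS=fe - signalled by the affix -o
check: ugnuetulumo -> ugnutulumo -> uganutulumo
lemma: ugnu; GRD=ri; NUM=ri; KEL=ri; CLASS=fe


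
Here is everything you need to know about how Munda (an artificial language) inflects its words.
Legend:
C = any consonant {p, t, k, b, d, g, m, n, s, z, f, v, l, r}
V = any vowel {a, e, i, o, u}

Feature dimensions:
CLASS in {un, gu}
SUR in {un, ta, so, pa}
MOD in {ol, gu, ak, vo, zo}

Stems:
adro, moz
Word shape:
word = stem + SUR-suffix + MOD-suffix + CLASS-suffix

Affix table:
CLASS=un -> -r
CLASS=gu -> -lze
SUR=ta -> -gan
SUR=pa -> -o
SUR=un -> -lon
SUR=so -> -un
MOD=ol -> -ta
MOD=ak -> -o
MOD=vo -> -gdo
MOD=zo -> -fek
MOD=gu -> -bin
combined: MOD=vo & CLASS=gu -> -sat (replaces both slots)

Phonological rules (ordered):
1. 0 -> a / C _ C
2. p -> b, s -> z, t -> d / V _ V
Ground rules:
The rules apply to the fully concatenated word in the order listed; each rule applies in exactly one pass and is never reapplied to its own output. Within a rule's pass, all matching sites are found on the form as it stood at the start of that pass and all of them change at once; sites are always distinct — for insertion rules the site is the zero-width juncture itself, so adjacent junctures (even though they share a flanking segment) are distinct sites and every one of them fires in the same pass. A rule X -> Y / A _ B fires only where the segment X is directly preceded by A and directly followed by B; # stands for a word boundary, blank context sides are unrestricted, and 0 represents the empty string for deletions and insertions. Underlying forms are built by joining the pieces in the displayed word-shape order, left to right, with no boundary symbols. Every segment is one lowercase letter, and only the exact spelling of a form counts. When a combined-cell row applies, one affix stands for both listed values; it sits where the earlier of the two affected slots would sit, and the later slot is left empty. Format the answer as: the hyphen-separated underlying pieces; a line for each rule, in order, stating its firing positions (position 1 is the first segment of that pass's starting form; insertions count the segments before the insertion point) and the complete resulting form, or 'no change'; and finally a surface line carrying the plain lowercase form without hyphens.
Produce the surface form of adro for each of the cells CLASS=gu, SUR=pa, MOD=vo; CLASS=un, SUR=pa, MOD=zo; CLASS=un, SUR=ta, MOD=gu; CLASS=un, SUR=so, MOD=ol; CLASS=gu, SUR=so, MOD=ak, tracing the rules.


cell CLASS=gu, SUR=pa, MOD=vo:
underlying: adro-o-sat
1. 0 -> a / C _ C: inserts after position(s) 2: adaroosat
2. p -> b, s -> z, t -> d / V _ V: fires at position(s) 7: adaroozat
surface: adaroozat

cell CLASS=un, SUR=pa, MOD=zo:
underlying: adro-o-fek-r
1. 0 -> a / C _ C: inserts after position(s) 2, 8: adaroofekar
2. p -> b, s -> z, t -> d / V _ V: no change
surface: adaroofekar

cell CLASS=un, SUR=ta, MOD=gu:
underlying: adro-gan-bin-r
1. 0 -> a / C _ C: inserts after position(s) 2, 7, 10: adaroganabinar
2. p -> b, s -> z, t -> d / V _ V: no change
surface: adaroganabinar

cell CLASS=un, SUR=so, MOD=ol:
underlying: adro-un-ta-r
1. 0 -> a / C _ C: inserts after position(s) 2, 6: adarounatar
2. p -> b, s -> z, t -> d / V _ V: fires at position(s) 9: adarounadar
surface: adarounadar

cell CLASS=gu, SUR=so, MOD=ak:
underlying: adro-un-o-lze
1. 0 -> a / C _ C: inserts after position(s) 2, 8: adarounolaze
2. p -> b, s -> z, t -> d / V _ V: no change
surface: adarounolaze


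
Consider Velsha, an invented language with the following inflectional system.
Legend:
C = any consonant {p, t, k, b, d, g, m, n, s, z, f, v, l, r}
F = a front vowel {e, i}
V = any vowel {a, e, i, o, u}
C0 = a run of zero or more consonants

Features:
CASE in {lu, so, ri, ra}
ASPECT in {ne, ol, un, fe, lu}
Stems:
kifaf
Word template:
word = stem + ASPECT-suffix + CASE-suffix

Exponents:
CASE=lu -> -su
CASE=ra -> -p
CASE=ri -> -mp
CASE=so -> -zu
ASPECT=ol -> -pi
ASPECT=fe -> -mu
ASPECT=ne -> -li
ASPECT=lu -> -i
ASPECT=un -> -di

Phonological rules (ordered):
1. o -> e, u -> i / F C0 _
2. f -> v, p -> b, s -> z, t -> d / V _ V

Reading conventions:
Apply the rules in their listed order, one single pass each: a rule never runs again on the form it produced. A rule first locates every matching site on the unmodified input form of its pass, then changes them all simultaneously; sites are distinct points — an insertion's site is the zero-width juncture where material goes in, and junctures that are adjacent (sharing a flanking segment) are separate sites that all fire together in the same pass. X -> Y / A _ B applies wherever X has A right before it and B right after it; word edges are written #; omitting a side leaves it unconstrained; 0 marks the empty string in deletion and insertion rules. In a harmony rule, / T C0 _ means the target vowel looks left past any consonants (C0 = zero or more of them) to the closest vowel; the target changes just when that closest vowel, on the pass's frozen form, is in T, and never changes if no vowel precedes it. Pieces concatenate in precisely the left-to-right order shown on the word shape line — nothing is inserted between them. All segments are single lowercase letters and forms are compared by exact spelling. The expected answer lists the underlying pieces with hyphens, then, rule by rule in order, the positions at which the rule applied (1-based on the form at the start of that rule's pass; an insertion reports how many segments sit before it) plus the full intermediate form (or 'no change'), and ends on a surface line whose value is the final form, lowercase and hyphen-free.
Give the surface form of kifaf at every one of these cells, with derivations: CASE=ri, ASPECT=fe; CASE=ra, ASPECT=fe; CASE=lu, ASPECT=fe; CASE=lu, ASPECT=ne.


cell CASE=ri, ASPECT=fe:
underlying: kifaf-mu-mp
1. o -> e, u -> i / F C0 _: no change
2. f -> v, p -> b, s -> z, t -> d / V _ V: fires at position(s) 3: kivafmump
surface: kivafmump

cell CASE=ra, ASPECT=fe:
underlying: kifaf-mu-p
1. o -> e, u -> i / F C0 _: no change
2. f -> v, p -> b, s -> z, t -> d / V _ V: fires at position(s) 3: kivafmup
surface: kivafmup

cell CASE=lu, ASPECT=fe:
underlying: kifaf-mu-su
1. o -> e, u -> i / F C0 _: no change
2. f -> v, p -> b, s -> z, t -> d / V _ V: fires at position(s) 3, 8: kivafmuzu
surface: kivafmuzu

cell CASE=lu, ASPECT=ne:
underlying: kifaf-li-su
1. o -> e, u -> i / F C0 _: fires at position(s) 9: kifaflisi
2. f -> v, p -> b, s -> z, t -> d / V _ V: fires at position(s) 3, 8: kivaflizi
surface: kivaflizi


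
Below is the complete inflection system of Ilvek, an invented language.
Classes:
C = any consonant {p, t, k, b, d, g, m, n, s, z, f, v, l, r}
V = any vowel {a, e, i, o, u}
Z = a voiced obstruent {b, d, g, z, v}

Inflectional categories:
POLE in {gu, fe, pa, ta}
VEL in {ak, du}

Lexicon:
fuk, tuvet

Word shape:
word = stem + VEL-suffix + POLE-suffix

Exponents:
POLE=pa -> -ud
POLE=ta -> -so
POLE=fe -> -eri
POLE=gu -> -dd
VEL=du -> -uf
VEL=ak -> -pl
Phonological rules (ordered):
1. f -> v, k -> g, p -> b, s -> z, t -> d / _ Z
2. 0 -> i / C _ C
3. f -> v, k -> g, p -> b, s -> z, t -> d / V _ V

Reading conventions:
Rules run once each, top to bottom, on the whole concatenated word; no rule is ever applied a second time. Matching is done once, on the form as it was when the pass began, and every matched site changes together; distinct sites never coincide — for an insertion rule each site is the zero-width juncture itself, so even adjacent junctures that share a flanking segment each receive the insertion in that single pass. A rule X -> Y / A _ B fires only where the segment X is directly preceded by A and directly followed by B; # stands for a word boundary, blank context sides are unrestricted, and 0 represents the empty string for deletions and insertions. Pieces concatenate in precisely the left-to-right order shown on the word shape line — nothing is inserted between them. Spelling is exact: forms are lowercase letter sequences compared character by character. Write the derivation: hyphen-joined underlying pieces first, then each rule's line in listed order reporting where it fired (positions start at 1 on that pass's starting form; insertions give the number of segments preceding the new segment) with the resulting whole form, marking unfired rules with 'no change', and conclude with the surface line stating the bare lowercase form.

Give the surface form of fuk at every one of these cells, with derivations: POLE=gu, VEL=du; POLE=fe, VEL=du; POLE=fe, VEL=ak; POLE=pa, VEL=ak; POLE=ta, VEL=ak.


cell POLE=gu, VEL=du:
underlying: fuk-uf-dd
1. f -> v, k -> g, p -> b, s -> z, t -> d / _ Z: fires at position(s) 5: fukuvdd
2. 0 -> i / C _ C: inserts after position(s) 5, 6: fukuvidid
3. f -> v, k -> g, p -> b, s -> z, t -> d / V _ V: fires at position(s) 3: fuguvidid
surface: fuguvidid

cell POLE=fe, VEL=du:
underlying: fuk-uf-eri
1. f -> v, k -> g, p -> b, s -> z, t -> d / _ Z: no change
2. 0 -> i / C _ C: no change
3. f -> v, k -> g, p -> b, s -> z, t -> d / V _ V: fires at position(s) 3, 5: fuguveri
surface: fuguveri

cell POLE=fe, VEL=ak:
underlying: fuk-pl-eri
1. f -> v, k -> g, p -> b, s -> z, t -> d / _ Z: no change
2. 0 -> i / C _ C: inserts after position(s) 3, 4: fukipileri
3. f -> v, k -> g, p -> b, s -> z, t -> d / V _ V: fires at position(s) 3, 5: fugibileri
surface: fugibileri

cell POLE=pa, VEL=ak:
underlying: fuk-pl-ud
1. f -> v, k -> g, p -> b, s -> z, t -> d / _ Z: no change
2. 0 -> i / C _ C: inserts after position(s) 3, 4: fukipilud
3. f -> v, k -> g, p -> b, s -> z, t -> d / V _ V: fires at position(s) 3, 5: fugibilud
surface: fugibilud

cell POLE=ta, VEL=ak:
underlying: fuk-pl-so
1. f -> v, k -> g, p -> b, s -> z, t -> d / _ Z: no change
2. 0 -> i / C _ C: inserts after position(s) 3, 4, 5: fukipiliso
3. f -> v, k -> g, p -> b, s -> z, t -> d / V _ V: fires at position(s) 3, 5, 9: fugibilizo
surface: fugibilizo


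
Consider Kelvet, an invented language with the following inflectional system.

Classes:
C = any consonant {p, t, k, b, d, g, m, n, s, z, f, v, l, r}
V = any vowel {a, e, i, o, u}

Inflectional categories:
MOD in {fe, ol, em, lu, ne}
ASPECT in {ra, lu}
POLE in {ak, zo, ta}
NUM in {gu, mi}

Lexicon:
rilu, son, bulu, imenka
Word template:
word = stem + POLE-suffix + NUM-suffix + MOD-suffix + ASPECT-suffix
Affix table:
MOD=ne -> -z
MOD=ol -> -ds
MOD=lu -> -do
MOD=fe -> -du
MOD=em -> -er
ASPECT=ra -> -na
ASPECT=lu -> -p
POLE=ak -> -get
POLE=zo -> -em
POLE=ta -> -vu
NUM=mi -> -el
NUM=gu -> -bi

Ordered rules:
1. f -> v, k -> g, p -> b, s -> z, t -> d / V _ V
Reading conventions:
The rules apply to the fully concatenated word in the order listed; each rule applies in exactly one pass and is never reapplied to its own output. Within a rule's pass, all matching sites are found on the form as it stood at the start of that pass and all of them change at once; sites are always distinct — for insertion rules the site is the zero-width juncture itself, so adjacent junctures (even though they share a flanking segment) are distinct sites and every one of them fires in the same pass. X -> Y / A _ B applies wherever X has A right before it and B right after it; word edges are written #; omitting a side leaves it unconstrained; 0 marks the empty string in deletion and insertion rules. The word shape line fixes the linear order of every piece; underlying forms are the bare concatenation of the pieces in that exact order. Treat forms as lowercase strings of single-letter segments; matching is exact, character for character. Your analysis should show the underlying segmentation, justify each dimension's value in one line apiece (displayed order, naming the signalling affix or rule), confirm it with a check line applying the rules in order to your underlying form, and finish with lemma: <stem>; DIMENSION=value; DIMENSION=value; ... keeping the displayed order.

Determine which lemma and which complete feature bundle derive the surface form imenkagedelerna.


underlying: imenka-get-el-er-na
MOD=em - signalled by the affix -er
ASPECT=ra - signalled by the affix -na
POLE=ak - signalled by the affix -get
NUM=mi - signalled by the affix -el
check: imenkagetelerna -> imenkagedelerna
lemma: imenka; MOD=em; ASPECT=ra; POLE=ak; NUM=mi


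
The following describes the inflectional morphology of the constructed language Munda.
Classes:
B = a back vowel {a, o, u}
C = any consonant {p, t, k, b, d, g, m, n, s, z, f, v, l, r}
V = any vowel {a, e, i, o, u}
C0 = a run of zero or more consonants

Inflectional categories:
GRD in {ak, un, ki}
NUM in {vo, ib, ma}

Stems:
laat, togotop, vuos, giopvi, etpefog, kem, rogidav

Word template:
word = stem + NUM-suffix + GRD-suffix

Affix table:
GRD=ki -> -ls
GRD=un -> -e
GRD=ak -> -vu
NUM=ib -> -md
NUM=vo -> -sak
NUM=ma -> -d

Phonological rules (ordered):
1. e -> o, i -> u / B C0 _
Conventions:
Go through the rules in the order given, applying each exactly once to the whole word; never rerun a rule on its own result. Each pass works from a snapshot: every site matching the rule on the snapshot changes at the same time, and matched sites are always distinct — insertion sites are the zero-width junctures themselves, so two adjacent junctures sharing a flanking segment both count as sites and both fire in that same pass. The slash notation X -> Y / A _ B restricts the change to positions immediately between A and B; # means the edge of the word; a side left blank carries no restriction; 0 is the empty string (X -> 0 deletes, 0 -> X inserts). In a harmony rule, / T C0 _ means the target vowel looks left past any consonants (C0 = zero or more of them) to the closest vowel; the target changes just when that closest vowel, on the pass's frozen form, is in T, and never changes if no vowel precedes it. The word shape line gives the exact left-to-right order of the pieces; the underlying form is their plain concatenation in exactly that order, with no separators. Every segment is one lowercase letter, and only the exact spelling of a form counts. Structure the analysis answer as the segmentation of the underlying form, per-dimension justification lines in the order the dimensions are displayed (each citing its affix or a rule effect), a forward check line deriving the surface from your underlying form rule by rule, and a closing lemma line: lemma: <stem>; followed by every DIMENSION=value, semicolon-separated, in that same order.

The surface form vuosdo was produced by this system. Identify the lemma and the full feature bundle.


underlying: vuos-d-e
GRD=un - signalled by the affix -e
NUM=ma - signalled by the affix -d
check: vuosde -> vuosdo
lemma: vuos; GRD=un; NUM=ma


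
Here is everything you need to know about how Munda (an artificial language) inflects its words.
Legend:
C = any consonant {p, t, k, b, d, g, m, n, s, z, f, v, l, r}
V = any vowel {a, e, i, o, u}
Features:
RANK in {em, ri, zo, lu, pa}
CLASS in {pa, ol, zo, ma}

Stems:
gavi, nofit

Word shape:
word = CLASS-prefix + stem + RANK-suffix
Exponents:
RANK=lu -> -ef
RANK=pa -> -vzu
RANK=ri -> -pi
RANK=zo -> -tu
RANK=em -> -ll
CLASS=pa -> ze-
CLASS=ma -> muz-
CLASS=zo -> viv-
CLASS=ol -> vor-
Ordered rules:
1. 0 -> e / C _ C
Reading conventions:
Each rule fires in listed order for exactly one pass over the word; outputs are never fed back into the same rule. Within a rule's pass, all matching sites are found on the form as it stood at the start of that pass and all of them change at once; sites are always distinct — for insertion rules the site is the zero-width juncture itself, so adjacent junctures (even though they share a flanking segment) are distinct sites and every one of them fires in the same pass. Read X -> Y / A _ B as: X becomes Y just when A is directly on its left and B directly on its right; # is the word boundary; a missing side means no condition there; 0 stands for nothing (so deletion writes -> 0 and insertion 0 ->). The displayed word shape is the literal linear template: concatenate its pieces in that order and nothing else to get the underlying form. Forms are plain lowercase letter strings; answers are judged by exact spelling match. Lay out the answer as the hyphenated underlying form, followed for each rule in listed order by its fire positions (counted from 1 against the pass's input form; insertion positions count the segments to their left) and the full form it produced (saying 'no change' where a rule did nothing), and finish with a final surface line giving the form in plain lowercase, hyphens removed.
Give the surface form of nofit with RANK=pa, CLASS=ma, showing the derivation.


underlying: muz-nofit-vzu
1. 0 -> e / C _ C: inserts after position(s) 3, 8, 9: muzenofitevezu
surface: muzenofitevezu


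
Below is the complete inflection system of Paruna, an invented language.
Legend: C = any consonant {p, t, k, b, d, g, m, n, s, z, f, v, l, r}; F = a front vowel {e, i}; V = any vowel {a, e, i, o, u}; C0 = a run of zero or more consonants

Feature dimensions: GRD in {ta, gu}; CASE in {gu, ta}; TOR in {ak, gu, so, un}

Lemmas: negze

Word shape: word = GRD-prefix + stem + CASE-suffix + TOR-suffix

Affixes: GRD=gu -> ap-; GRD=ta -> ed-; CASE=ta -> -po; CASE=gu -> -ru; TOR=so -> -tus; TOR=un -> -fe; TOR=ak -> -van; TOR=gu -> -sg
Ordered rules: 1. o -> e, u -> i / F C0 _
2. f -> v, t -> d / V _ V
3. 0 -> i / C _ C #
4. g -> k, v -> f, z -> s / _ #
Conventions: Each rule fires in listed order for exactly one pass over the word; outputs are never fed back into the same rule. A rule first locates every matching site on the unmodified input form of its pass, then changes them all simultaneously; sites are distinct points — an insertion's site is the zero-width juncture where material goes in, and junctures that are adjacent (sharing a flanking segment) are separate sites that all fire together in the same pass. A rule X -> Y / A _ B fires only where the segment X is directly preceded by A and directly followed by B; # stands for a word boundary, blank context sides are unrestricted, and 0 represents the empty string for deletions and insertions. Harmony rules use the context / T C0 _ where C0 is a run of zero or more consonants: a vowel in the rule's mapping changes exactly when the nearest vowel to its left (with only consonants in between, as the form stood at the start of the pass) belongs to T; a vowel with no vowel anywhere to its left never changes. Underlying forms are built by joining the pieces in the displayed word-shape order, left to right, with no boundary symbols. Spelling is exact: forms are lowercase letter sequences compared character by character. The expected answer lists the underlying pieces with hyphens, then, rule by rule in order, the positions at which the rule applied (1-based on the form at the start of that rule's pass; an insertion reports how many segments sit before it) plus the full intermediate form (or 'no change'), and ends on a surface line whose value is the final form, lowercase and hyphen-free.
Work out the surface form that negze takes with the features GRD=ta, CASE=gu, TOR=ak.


underlying: ed-negze-ru-van
1. o -> e, u -> i / F C0 _: fires at position(s) 9: ednegzerivan
2. f -> v, t -> d / V _ V: no change
3. 0 -> i / C _ C #: no change
4. g -> k, v -> f, z -> s / _ #: no change
surface: ednegzerivan


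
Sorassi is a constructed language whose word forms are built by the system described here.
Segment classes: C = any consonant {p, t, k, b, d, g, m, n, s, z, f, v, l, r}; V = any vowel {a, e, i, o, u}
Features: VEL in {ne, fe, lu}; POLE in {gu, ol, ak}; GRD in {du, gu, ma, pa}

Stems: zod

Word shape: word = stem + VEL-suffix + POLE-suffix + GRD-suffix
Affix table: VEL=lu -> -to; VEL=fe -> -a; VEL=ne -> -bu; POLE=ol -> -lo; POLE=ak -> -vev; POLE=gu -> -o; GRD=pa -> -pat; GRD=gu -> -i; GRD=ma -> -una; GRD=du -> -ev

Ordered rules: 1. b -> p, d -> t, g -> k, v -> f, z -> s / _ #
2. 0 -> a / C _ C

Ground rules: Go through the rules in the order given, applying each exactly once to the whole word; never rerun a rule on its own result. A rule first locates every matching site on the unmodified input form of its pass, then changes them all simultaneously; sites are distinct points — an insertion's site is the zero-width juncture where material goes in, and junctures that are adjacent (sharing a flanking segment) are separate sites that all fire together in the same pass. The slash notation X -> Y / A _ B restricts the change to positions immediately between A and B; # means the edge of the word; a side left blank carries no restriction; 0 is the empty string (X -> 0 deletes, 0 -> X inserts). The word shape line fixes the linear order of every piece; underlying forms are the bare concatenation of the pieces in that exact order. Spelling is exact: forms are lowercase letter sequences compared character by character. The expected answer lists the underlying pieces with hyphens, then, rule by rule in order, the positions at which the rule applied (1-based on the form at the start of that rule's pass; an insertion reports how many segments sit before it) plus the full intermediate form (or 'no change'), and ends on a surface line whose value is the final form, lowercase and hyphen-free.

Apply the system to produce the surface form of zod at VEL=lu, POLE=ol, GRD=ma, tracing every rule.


underlying: zod-to-lo-una
1. b -> p, d -> t, g -> k, v -> f, z -> s / _ #: no change
2. 0 -> a / C _ C: inserts after position(s) 3: zodatolouna
surface: zodatolouna


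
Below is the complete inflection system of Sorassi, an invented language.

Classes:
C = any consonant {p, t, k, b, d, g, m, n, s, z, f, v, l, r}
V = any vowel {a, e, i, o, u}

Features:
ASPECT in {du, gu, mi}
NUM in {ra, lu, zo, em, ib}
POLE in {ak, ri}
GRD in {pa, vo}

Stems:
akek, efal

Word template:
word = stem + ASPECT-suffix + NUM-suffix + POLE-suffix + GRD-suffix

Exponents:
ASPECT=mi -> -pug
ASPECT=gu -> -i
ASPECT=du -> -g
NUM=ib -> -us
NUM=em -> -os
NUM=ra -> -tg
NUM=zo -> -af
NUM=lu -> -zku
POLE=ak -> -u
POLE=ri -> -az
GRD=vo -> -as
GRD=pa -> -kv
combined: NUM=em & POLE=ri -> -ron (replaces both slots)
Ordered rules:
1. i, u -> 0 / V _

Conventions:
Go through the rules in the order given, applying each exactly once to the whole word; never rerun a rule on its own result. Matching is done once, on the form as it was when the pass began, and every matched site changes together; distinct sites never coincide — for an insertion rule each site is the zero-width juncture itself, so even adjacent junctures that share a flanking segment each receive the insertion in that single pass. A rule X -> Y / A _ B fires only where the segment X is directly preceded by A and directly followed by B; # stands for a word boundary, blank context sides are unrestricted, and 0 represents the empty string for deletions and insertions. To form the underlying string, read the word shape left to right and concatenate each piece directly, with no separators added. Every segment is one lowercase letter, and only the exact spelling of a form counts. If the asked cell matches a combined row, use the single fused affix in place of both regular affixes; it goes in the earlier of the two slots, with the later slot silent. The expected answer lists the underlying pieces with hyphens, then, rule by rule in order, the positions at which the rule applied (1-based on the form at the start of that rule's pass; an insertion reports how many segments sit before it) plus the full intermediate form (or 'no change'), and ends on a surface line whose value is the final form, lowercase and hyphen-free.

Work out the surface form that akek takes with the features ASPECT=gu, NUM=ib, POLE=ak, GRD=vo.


underlying: akek-i-us-u-as
1. i, u -> 0 / V _: fires at position(s) 6: akekisuas
surface: akekisuas


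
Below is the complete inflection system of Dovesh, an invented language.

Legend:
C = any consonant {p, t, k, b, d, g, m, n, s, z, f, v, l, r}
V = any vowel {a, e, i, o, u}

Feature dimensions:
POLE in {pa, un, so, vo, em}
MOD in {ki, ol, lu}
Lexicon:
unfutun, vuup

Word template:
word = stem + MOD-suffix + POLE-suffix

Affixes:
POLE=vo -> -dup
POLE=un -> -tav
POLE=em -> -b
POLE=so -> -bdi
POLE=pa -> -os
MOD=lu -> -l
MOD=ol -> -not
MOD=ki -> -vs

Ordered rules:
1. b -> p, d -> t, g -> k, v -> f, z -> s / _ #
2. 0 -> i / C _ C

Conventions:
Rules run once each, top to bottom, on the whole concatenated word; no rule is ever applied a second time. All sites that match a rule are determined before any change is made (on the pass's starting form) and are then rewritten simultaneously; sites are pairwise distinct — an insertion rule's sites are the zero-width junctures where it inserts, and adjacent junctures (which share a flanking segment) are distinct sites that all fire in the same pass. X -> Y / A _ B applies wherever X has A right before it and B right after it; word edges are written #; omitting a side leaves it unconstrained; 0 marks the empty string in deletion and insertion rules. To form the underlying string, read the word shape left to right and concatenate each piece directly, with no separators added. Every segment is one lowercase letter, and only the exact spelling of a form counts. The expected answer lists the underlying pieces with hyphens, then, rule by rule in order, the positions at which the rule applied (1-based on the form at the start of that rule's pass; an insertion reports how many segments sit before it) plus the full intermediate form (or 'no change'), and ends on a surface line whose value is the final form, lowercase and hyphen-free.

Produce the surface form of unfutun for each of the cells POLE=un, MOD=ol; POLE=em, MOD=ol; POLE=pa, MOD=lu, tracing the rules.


cell POLE=un, MOD=ol:
underlying: unfutun-not-tav
1. b -> p, d -> t, g -> k, v -> f, z -> s / _ #: fires at position(s) 13: unfutunnottaf
2. 0 -> i / C _ C: inserts after position(s) 2, 7, 10: unifutuninotitaf
surface: unifutuninotitaf

cell POLE=em, MOD=ol:
underlying: unfutun-not-b
1. b -> p, d -> t, g -> k, v -> f, z -> s / _ #: fires at position(s) 11: unfutunnotp
2. 0 -> i / C _ C: inserts after position(s) 2, 7, 10: unifutuninotip
surface: unifutuninotip

cell POLE=pa, MOD=lu:
underlying: unfutun-l-os
1. b -> p, d -> t, g -> k, v -> f, z -> s / _ #: no change
2. 0 -> i / C _ C: inserts after position(s) 2, 7: unifutunilos
surface: unifutunilos


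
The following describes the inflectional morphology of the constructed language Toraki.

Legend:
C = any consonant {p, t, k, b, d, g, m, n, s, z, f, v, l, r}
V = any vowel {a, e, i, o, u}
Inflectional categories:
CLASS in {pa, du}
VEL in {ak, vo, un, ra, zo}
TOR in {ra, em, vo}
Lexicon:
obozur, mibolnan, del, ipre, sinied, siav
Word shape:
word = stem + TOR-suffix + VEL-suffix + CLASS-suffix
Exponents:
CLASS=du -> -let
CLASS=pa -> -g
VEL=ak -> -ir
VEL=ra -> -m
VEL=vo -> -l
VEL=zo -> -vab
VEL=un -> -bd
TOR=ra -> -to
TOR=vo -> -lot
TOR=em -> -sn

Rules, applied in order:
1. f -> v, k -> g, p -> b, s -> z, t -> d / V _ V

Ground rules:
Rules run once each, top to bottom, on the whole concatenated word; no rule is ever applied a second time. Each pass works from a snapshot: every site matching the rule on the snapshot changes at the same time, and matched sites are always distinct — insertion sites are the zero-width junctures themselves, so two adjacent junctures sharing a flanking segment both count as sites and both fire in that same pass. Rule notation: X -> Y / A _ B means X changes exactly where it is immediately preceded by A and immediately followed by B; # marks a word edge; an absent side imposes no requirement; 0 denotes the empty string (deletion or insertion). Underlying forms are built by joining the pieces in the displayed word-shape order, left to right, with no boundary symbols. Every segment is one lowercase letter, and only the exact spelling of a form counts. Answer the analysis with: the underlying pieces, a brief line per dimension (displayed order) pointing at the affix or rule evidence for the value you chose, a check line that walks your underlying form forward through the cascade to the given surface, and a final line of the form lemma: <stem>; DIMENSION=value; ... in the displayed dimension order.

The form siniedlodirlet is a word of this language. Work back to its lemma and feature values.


underlying: sinied-lot-ir-let
CLASS=du - signalled by the affix -let
VEL=ak - signalled by the affix -ir
TOR=vo - signalled by the affix -lot
check: siniedlotirlet -> siniedlodirlet
lemma: sinied; CLASS=du; VEL=ak; TOR=vo


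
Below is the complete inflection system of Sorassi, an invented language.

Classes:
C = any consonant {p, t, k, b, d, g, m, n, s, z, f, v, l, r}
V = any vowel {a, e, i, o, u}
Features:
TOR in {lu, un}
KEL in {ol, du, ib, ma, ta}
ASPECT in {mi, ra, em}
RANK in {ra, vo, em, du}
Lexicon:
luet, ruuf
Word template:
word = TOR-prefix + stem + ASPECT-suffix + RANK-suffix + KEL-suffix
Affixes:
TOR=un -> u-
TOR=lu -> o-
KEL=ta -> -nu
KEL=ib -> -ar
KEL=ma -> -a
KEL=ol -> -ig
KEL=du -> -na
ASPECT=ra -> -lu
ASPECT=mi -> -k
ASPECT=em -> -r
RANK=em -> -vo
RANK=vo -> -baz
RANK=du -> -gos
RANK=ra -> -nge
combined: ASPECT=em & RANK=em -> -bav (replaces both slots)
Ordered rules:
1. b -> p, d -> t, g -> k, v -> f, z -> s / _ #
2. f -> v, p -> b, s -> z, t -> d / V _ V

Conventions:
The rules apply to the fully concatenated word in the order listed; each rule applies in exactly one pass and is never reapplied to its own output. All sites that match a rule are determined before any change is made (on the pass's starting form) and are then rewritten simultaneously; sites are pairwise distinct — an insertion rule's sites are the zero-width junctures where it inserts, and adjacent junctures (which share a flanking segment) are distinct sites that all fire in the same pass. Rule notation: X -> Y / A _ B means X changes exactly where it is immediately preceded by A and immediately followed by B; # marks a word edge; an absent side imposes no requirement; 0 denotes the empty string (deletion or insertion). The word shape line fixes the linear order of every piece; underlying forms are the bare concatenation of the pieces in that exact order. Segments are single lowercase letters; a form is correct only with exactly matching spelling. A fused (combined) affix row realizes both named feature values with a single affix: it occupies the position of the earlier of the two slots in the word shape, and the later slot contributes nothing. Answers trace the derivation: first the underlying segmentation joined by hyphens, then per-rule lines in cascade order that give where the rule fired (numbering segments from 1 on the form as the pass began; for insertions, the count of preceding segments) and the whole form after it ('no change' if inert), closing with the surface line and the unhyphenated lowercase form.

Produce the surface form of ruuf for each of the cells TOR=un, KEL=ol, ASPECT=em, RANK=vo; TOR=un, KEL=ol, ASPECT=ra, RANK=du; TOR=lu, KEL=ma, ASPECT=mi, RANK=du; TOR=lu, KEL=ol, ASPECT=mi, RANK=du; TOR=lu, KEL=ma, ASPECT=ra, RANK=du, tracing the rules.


cell TOR=un, KEL=ol, ASPECT=em, RANK=vo:
underlying: u-ruuf-r-baz-ig
1. b -> p, d -> t, g -> k, v -> f, z -> s / _ #: fires at position(s) 11: uruufrbazik
2. f -> v, p -> b, s -> z, t -> d / V _ V: no change
surface: uruufrbazik

cell TOR=un, KEL=ol, ASPECT=ra, RANK=du:
underlying: u-ruuf-lu-gos-ig
1. b -> p, d -> t, g -> k, v -> f, z -> s / _ #: fires at position(s) 12: uruuflugosik
2. f -> v, p -> b, s -> z, t -> d / V _ V: fires at position(s) 10: uruuflugozik
surface: uruuflugozik

cell TOR=lu, KEL=ma, ASPECT=mi, RANK=du:
underlying: o-ruuf-k-gos-a
1. b -> p, d -> t, g -> k, v -> f, z -> s / _ #: no change
2. f -> v, p -> b, s -> z, t -> d / V _ V: fires at position(s) 9: oruufkgoza
surface: oruufkgoza

cell TOR=lu, KEL=ol, ASPECT=mi, RANK=du:
underlying: o-ruuf-k-gos-ig
1. b -> p, d -> t, g -> k, v -> f, z -> s / _ #: fires at position(s) 11: oruufkgosik
2. f -> v, p -> b, s -> z, t -> d / V _ V: fires at position(s) 9: oruufkgozik
surface: oruufkgozik

cell TOR=lu, KEL=ma, ASPECT=ra, RANK=du:
underlying: o-ruuf-lu-gos-a
1. b -> p, d -> t, g -> k, v -> f, z -> s / _ #: no change
2. f -> v, p -> b, s -> z, t -> d / V _ V: fires at position(s) 10: oruuflugoza
surface: oruuflugoza


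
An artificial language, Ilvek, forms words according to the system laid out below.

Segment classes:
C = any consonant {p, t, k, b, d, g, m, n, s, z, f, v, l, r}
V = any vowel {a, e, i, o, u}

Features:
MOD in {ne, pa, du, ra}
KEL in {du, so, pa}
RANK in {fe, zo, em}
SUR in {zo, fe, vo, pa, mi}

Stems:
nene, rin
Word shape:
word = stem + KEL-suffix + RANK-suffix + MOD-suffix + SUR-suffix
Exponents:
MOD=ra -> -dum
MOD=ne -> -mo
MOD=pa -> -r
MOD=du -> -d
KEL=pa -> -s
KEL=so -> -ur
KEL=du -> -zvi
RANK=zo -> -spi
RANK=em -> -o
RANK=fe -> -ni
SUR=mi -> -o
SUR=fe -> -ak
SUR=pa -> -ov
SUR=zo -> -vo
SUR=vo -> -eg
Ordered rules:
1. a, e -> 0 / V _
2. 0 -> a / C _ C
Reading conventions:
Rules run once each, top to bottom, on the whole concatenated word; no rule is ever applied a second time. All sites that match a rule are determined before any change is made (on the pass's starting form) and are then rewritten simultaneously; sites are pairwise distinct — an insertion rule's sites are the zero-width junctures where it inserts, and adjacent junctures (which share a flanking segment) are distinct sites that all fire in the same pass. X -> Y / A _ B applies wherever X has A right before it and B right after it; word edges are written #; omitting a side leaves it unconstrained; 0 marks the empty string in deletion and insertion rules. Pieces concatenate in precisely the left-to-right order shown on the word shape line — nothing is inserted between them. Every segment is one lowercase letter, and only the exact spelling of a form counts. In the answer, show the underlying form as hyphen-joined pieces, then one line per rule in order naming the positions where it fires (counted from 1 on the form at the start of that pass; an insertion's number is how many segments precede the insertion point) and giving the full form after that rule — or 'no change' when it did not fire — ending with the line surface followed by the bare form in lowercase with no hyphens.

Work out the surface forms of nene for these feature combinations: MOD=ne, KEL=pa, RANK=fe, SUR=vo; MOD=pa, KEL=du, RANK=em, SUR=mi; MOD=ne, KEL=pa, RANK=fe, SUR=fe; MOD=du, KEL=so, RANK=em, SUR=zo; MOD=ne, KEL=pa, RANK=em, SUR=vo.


cell MOD=ne, KEL=pa, RANK=fe, SUR=vo:
underlying: nene-s-ni-mo-eg
1. a, e -> 0 / V _: fires at position(s) 10: nenesnimog
2. 0 -> a / C _ C: inserts after position(s) 5: nenesanimog
surface: nenesanimog

cell MOD=pa, KEL=du, RANK=em, SUR=mi:
underlying: nene-zvi-o-r-o
1. a, e -> 0 / V _: no change
2. 0 -> a / C _ C: inserts after position(s) 5: nenezavioro
surface: nenezavioro

cell MOD=ne, KEL=pa, RANK=fe, SUR=fe:
underlying: nene-s-ni-mo-ak
1. a, e -> 0 / V _: fires at position(s) 10: nenesnimok
2. 0 -> a / C _ C: inserts after position(s) 5: nenesanimok
surface: nenesanimok

cell MOD=du, KEL=so, RANK=em, SUR=zo:
underlying: nene-ur-o-d-vo
1. a, e -> 0 / V _: no change
2. 0 -> a / C _ C: inserts after position(s) 8: neneurodavo
surface: neneurodavo

cell MOD=ne, KEL=pa, RANK=em, SUR=vo:
underlying: nene-s-o-mo-eg
1. a, e -> 0 / V _: fires at position(s) 9: nenesomog
2. 0 -> a / C _ C: no change
surface: nenesomog
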